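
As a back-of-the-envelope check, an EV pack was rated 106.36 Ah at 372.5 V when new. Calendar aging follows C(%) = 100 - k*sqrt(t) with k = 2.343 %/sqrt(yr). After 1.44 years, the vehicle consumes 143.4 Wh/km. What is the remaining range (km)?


Step 1: capacity retention = 100 - 2.343 * sqrt(1.44) = 100 - 2.343 * 1.2 = 97.188%
Step 2: C_now = 106.36 * 97.188/100 = 103.37 Ah
Step 3: E_pack = V * C_now = 372.5 * 103.37 = 38505 Wh
Step 4: range = E_pack / consumption = 38505 / 143.4 = 268.5 km

268.5 km


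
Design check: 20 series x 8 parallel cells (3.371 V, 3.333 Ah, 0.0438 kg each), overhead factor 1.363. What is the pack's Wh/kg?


Step 1: V_pack = 20 * 3.371 = 67.42 V
Step 2: C_pack = 8 * 3.333 = 26.664 Ah
Step 3: E_pack = V_pack * C_pack = 67.42 * 26.664 = 1797.7 Wh
Step 4: m_pack = 20 * 8 * 0.0438 * 1.363 = 9.5519 kg
Step 5: ED = E_pack / m_pack = 1797.7 / 9.5519 = 188.2 Wh/kg

188.2 Wh/kg


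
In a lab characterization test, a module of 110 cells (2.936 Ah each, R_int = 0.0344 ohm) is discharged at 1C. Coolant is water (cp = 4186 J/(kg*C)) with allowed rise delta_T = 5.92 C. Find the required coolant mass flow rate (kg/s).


Step 1: I = 1 * 2.936 = 2.936 A
Step 2: Q_cell = I^2 * R = 2.936^2 * 0.0344 = 0.29653 W
Step 3: Q_total = 110 * 0.29653 = 32.618 W
Step 4: m_dot = Q_total / (cp * dT) = 32.618 / (4186 * 5.92) = 0.001316 kg/s

0.001316 kg/s


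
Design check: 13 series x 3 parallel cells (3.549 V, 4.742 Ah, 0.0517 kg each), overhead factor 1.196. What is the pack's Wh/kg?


Step 1: V_pack = 13 * 3.549 = 46.137 V
Step 2: C_pack = 3 * 4.742 = 14.226 Ah
Step 3: E_pack = V_pack * C_pack = 46.137 * 14.226 = 656.34 Wh
Step 4: m_pack = 13 * 3 * 0.0517 * 1.196 = 2.4115 kg
Step 5: ED = E_pack / m_pack = 656.34 / 2.4115 = 272.2 Wh/kg

272.2 Wh/kg


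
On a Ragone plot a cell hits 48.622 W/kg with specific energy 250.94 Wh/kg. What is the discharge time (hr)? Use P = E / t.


t = E / P = 250.94 / 48.622 = 5.161 hr

5.161 hr


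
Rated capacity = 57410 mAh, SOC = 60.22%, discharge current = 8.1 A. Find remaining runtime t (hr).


Convert: C_total = 57410 mAh = 57.41 Ah
Step 1: remaining = SOC/100 * C_total = 60.22/100 * 57.41 = 34.572 Ah
Step 2: t = remaining / I = 34.572 / 8.1 = 4.268 hr

4.268 hr


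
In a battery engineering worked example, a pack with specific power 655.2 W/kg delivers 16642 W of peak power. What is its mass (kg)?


m = P / SP = 16642 / 655.2 = 25.40 kg

25.40 kg


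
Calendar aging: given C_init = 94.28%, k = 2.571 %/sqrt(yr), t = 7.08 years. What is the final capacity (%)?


Step 1: sqrt(7.08 yr) = 2.6608
Step 2: drop = 2.571 * 2.6608 = 6.8409
Step 3: C_final = 94.28 - 6.8409 = 87.44%

87.44%


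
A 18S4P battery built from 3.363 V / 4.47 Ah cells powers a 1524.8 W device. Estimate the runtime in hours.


Step 1: E_pack = Ns * V_cell * Np * C_cell = 18 * 3.363 * 4 * 4.47 = 1082.3 Wh
Step 2: t = E_pack / P = 1082.3 / 1524.8 = 0.7098 hr

0.7098 hr


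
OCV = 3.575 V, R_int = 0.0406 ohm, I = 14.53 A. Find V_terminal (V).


V = OCV - I*R = 3.575 - 14.53 * 0.0406 = 2.985 V

2.985 V


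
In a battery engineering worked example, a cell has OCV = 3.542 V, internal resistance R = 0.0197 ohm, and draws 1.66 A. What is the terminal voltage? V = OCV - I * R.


IR drop = 1.66 * 0.0197 = 0.032702 V
V = 3.542 - 0.032702 = 3.509 V

3.509 V


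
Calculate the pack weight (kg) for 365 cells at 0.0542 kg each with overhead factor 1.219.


Cell mass sum = 365 * 0.0542 = 19.783 kg
With overhead 1.219: m_pack = 19.783 * 1.219 = 24.12 kg

24.12 kg


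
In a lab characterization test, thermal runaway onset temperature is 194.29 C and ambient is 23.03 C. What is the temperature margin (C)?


Safety margin = 194.29 C - 23.03 C = 171.26 C

171.26 C


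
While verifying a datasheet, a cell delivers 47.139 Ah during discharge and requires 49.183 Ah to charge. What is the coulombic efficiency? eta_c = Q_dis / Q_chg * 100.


eta_c = Q_dis / Q_chg * 100 = 47.139 / 49.183 * 100 = 95.84%

95.84%


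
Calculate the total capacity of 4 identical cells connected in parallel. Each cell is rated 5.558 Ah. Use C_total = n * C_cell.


Parallel capacities add: 4 * 5.558 Ah = 22.232 Ah

22.232 Ah


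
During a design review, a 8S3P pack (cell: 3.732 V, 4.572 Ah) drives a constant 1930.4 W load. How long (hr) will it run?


Step 1: E_pack = Ns * V_cell * Np * C_cell = 8 * 3.732 * 3 * 4.572 = 409.5 Wh
Step 2: t = E_pack / P = 409.5 / 1930.4 = 0.2121 hr

0.2121 hr


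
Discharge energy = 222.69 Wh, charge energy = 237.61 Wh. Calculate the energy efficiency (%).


eta_e = E_dis / E_chg * 100 = 222.69 / 237.61 * 100 = 93.72%

93.72%


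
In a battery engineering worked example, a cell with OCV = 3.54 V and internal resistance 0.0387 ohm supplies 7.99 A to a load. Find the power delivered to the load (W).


Step 1: V_terminal = OCV - I*R = 3.54 - 7.99 * 0.0387 = 3.2308 V
Step 2: P_out = V_terminal * I = 3.2308 * 7.99 = 25.81 W

25.81 W


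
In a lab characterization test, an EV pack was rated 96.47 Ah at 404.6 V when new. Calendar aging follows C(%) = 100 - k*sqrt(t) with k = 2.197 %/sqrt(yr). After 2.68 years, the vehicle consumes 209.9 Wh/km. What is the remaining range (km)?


Step 1: capacity retention = 100 - 2.197 * sqrt(2.68) = 100 - 2.197 * 1.6371 = 96.403%
Step 2: C_now = 96.47 * 96.403/100 = 93 Ah
Step 3: E_pack = V * C_now = 404.6 * 93 = 37628 Wh
Step 4: range = E_pack / consumption = 37628 / 209.9 = 179.3 km

179.3 km


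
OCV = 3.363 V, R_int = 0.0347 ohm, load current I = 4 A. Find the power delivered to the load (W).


Step 1: V_terminal = OCV - I*R = 3.363 - 4 * 0.0347 = 3.2242 V
Step 2: P_out = V_terminal * I = 3.2242 * 4 = 12.90 W

12.90 W


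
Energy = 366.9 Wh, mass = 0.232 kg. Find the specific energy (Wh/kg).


Specific energy = 366.9 Wh / 0.232 kg = 1581 Wh/kg

1581 Wh/kg


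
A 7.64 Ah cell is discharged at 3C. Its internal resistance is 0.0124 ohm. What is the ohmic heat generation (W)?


Step 1: I = C_rate * capacity = 3 * 7.64 = 22.92 A
Step 2: Q = I^2 * R = 22.92^2 * 0.0124 = 525.33 * 0.0124 = 6.514 W

6.514 W


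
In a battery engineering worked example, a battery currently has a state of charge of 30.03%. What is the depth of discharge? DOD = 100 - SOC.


Complement of SOC: DOD = 100% - 30.03% = 69.97%

69.97%


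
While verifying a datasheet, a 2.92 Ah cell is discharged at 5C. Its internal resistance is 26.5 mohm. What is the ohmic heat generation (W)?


Convert: R = 26.5 mohm = 0.0265 ohm
Step 1: I = C_rate * capacity = 5 * 2.92 = 14.6 A
Step 2: Q = I^2 * R = 14.6^2 * 0.0265 = 213.16 * 0.0265 = 5.649 W

5.649 W


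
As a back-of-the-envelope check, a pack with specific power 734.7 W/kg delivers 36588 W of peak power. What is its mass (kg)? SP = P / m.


m = P / SP = 36588 / 734.7 = 49.80 kg

49.80 kg


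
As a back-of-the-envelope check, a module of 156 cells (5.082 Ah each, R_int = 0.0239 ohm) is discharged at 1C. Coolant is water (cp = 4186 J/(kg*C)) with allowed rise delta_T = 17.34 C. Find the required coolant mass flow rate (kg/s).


Step 1: I = 1 * 5.082 = 5.082 A
Step 2: Q_cell = I^2 * R = 5.082^2 * 0.0239 = 0.61726 W
Step 3: Q_total = 156 * 0.61726 = 96.293 W
Step 4: m_dot = Q_total / (cp * dT) = 96.293 / (4186 * 17.34) = 0.001327 kg/s

0.001327 kg/s


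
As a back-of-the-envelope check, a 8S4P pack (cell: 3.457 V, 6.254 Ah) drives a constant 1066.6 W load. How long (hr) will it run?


Step 1: E_pack = Ns * V_cell * Np * C_cell = 8 * 3.457 * 4 * 6.254 = 691.84 Wh
Step 2: t = E_pack / P = 691.84 / 1066.6 = 0.6486 hr

0.6486 hr


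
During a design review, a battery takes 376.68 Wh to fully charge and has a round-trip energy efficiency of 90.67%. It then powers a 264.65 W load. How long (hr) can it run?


Step 1: E_discharge = eta/100 * E_charge = 90.67/100 * 376.68 = 341.54 Wh
Step 2: t = E_discharge / P = 341.54 / 264.65 = 1.291 hr

1.291 hr


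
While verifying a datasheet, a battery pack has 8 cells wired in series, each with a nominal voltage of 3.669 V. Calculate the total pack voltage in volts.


Series voltages add: 8 * 3.669 V = 29.352 V

29.352 V


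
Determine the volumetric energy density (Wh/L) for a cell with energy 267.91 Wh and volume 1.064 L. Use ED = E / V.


ED = E / V = 267.91 / 1.064 = 251.8 Wh/L

251.8 Wh/L


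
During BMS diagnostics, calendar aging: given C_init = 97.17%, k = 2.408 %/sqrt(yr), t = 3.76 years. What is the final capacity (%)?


sqrt(t) = sqrt(3.76) = 1.9391
C_final = 97.17 - 2.408 * 1.9391 = 92.50%

92.50%


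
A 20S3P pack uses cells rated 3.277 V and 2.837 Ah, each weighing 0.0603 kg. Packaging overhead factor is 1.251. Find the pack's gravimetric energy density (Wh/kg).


Step 1: V_pack = 20 * 3.277 = 65.54 V
Step 2: C_pack = 3 * 2.837 = 8.511 Ah
Step 3: E_pack = V_pack * C_pack = 65.54 * 8.511 = 557.81 Wh
Step 4: m_pack = 20 * 3 * 0.0603 * 1.251 = 4.5261 kg
Step 5: ED = E_pack / m_pack = 557.81 / 4.5261 = 123.2 Wh/kg

123.2 Wh/kg


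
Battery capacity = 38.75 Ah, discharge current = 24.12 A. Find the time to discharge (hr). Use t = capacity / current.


Runtime = 38.75 Ah / 24.12 A = 1.607 hr

1.607 hr


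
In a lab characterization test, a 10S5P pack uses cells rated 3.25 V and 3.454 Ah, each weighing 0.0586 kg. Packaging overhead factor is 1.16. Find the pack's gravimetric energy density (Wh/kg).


Step 1: V_pack = 10 * 3.25 = 32.5 V
Step 2: C_pack = 5 * 3.454 = 17.27 Ah
Step 3: E_pack = V_pack * C_pack = 32.5 * 17.27 = 561.28 Wh
Step 4: m_pack = 10 * 5 * 0.0586 * 1.16 = 3.3988 kg
Step 5: ED = E_pack / m_pack = 561.28 / 3.3988 = 165.1 Wh/kg

165.1 Wh/kg


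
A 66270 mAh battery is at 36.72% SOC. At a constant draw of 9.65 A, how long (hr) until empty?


Convert: C_total = 66270 mAh = 66.27 Ah
Step 1: remaining = SOC/100 * C_total = 36.72/100 * 66.27 = 24.334 Ah
Step 2: t = remaining / I = 24.334 / 9.65 = 2.522 hr

2.522 hr


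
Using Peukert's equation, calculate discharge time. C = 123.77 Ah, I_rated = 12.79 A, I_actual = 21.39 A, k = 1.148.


Step 1: t_rated = C / I_rated = 123.77 / 12.79 = 9.6771 hr
Step 2: ratio = 12.79 / 21.39 = 0.59794
Step 3: ratio^k = 0.59794^1.148 = 0.55412
Step 4: t = t_rated * ratio^k = 9.6771 * 0.55412 = 5.362 hr

5.362 hr


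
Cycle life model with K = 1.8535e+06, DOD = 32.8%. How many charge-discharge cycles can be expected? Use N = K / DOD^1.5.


Step 1: DOD^1.5 = 32.8^1.5 = 187.85
Step 2: N = 1.8535e+06 / 187.85 = 9867 cycles

9867 cycles


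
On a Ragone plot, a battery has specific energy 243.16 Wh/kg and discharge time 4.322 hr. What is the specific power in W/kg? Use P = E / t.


P_specific = E / t = 243.16 / 4.322 = 56.26 W/kg

56.26 W/kg


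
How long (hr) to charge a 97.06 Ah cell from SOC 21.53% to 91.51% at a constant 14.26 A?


Step 1: dSOC = 91.51% - 21.53% = 69.98%
Step 2: delta_Ah = 97.06 * 69.98 / 100 = 67.923 Ah
Step 3: t = 67.923 / 14.26 = 4.763 hr

4.763 hr


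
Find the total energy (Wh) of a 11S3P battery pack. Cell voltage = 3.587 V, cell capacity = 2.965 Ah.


V_pack = 11 * 3.587 = 39.457 V
C_pack = 3 * 2.965 = 8.895 Ah
E = V_pack * C_pack = 39.457 * 8.895 = 351.0 Wh

351.0 Wh


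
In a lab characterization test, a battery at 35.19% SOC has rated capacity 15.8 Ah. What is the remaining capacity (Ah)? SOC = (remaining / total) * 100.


remaining = SOC / 100 * total = 35.19 / 100 * 15.8 = 5.560 Ah

5.560 Ah


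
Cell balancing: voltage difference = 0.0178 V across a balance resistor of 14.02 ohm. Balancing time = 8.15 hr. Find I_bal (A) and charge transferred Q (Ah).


First, Ohm's law: I_bal = 0.0178 V / 14.02 ohm = 0.0012696 A
Then Q = I * t = 0.0012696 A * 8.15 hr = 0.01035 Ah

I=0.0012696 A, Q=0.01035 Ah


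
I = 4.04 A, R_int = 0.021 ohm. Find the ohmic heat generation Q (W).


I^2 = 16.322
Q = 16.322 * 0.021 = 0.3428 W

0.3428 W


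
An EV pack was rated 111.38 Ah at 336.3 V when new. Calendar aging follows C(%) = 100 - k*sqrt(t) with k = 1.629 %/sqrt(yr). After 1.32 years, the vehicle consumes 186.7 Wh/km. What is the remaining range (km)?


Step 1: capacity retention = 100 - 1.629 * sqrt(1.32) = 100 - 1.629 * 1.1489 = 98.128%
Step 2: C_now = 111.38 * 98.128/100 = 109.29 Ah
Step 3: E_pack = V * C_now = 336.3 * 109.29 = 36754 Wh
Step 4: range = E_pack / consumption = 36754 / 186.7 = 196.9 km

196.9 km


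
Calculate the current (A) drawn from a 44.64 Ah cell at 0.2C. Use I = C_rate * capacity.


I = C_rate * capacity = 0.2 * 44.64 = 8.928 A

8.928 A


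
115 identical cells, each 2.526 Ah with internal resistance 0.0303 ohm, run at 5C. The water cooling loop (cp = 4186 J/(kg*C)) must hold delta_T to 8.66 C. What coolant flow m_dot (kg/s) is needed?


Step 1: I = 5 * 2.526 = 12.63 A
Step 2: Q_cell = I^2 * R = 12.63^2 * 0.0303 = 4.8334 W
Step 3: Q_total = 115 * 4.8334 = 555.84 W
Step 4: m_dot = Q_total / (cp * dT) = 555.84 / (4186 * 8.66) = 0.01533 kg/s

0.01533 kg/s


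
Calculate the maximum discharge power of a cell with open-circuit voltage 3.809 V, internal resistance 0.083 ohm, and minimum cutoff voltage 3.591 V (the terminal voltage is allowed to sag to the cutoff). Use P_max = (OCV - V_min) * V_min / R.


P_max = (OCV - V_min) * V_min / R = (3.809 - 3.591) * 3.591 / 0.083 = 0.218 * 3.591 / 0.083 = 9.432 W

9.432 W


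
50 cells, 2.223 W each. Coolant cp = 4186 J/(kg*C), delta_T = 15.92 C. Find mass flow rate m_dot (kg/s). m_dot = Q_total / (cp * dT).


Step 1: Total heat Q = 50 * 2.223 W = 111.15 W
Step 2: denom = cp * dT = 4186 * 15.92 = 66641
Step 3: m_dot = 111.15 / 66641 = 0.001668 kg/s

0.001668 kg/s


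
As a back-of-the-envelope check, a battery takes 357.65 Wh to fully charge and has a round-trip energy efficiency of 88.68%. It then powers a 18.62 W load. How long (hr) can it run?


Step 1: E_discharge = eta/100 * E_charge = 88.68/100 * 357.65 = 317.16 Wh
Step 2: t = E_discharge / P = 317.16 / 18.62 = 17.03 hr

17.03 hr


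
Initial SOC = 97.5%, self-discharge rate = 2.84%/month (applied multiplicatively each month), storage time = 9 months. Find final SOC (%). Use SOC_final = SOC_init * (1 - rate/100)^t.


Monthly retention factor = 1 - 2.84/100 = 0.9716
Over 9 months: factor^9 = 0.77159
SOC_final = 97.5 * 0.77159 = 75.23%

75.23%


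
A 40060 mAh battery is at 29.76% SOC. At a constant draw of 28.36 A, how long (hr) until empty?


Convert: C_total = 40060 mAh = 40.06 Ah
Step 1: remaining = SOC/100 * C_total = 29.76/100 * 40.06 = 11.922 Ah
Step 2: t = remaining / I = 11.922 / 28.36 = 0.4204 hr

0.4204 hr


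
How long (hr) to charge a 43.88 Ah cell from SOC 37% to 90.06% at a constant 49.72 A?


delta_Ah = 43.88 * (90.06 - 37) / 100 = 23.283 Ah
t = delta_Ah / I = 23.283 / 49.72 = 0.4683 hr

0.4683 hr


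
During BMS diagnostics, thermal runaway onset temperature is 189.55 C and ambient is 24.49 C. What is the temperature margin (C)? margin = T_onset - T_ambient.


Safety margin = 189.55 C - 24.49 C = 165.06 C

165.06 C


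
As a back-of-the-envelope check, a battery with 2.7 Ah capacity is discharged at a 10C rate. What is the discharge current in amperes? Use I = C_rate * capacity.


At 10C: I = 10 * 2.7 Ah = 27 A

27 A


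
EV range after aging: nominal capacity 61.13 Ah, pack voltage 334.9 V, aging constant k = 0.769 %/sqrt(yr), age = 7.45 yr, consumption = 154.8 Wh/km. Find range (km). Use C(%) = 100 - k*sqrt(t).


Step 1: capacity retention = 100 - 0.769 * sqrt(7.45) = 100 - 0.769 * 2.7295 = 97.901%
Step 2: C_now = 61.13 * 97.901/100 = 59.847 Ah
Step 3: E_pack = V * C_now = 334.9 * 59.847 = 20043 Wh
Step 4: range = E_pack / consumption = 20043 / 154.8 = 129.5 km

129.5 km


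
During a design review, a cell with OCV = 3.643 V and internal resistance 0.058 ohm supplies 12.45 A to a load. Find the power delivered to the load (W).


Step 1: V_terminal = OCV - I*R = 3.643 - 12.45 * 0.058 = 2.9209 V
Step 2: P_out = V_terminal * I = 2.9209 * 12.45 = 36.37 W

36.37 W


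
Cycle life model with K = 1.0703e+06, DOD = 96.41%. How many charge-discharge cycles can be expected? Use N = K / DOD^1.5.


Step 1: DOD^1.5 = 96.41^1.5 = 946.64
Step 2: N = 1.0703e+06 / 946.64 = 1131 cycles

1131 cycles


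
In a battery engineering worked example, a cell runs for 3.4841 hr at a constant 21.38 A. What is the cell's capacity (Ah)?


C = I * t = 21.38 * 3.4841 = 74.49 Ah

74.49 Ah


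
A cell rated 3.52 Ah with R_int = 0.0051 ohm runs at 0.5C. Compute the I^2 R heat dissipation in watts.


Step 1: I = C_rate * capacity = 0.5 * 3.52 = 1.76 A
Step 2: Q = I^2 * R = 1.76^2 * 0.0051 = 3.0976 * 0.0051 = 0.01580 W

0.01580 W


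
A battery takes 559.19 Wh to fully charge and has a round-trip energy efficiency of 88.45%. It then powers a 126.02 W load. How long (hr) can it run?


Step 1: E_discharge = eta/100 * E_charge = 88.45/100 * 559.19 = 494.6 Wh
Step 2: t = E_discharge / P = 494.6 / 126.02 = 3.925 hr

3.925 hr


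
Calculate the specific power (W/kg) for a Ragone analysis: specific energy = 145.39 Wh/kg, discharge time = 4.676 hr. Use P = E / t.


Specific power = 145.39 Wh/kg / 4.676 hr = 31.09 W/kg

31.09 W/kg


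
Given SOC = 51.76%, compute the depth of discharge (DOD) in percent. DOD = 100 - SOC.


Complement of SOC: DOD = 100% - 51.76% = 48.24%

48.24%


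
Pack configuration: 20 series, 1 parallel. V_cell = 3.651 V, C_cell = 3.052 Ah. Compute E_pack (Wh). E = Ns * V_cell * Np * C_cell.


E = Ns * Vcell * Np * Ccell = 20 * 3.651 * 1 * 3.052 = 222.9 Wh

222.9 Wh


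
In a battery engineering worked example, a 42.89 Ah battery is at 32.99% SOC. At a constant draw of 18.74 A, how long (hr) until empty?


Step 1: remaining = SOC/100 * C_total = 32.99/100 * 42.89 = 14.149 Ah
Step 2: t = remaining / I = 14.149 / 18.74 = 0.7550 hr

0.7550 hr


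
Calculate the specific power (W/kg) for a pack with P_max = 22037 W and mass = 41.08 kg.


Specific power = 22037 W / 41.08 kg = 536.4 W/kg

536.4 W/kg


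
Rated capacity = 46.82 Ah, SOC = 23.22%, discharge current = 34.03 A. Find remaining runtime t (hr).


Step 1: remaining = SOC/100 * C_total = 23.22/100 * 46.82 = 10.872 Ah
Step 2: t = remaining / I = 10.872 / 34.03 = 0.3195 hr

0.3195 hr


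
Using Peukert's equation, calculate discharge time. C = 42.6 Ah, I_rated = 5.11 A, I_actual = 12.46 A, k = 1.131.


Step 1: t_rated = C / I_rated = 42.6 / 5.11 = 8.3366 hr
Step 2: ratio = 5.11 / 12.46 = 0.41011
Step 3: ratio^k = 0.41011^1.131 = 0.36491
Step 4: t = t_rated * ratio^k = 8.3366 * 0.36491 = 3.042 hr

3.042 hr


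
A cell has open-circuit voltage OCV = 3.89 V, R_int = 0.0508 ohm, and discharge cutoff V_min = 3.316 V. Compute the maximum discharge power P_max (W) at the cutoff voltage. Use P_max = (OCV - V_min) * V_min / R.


P_max = (OCV - V_min) * V_min / R = (3.89 - 3.316) * 3.316 / 0.0508 = 0.574 * 3.316 / 0.0508 = 37.47 W

37.47 W


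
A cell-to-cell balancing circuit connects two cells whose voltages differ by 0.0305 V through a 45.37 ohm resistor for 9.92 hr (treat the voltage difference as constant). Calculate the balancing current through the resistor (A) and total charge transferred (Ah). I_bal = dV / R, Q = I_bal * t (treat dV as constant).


I_bal = dV / R = 0.0305 / 45.37 = 6.7225e-04 A
Q = I_bal * t = 6.7225e-04 * 9.92 = 0.006669 Ah

I=6.7225e-04 A, Q=0.006669 Ah


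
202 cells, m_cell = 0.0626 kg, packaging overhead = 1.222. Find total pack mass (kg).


Cell mass sum = 202 * 0.0626 = 12.645 kg
With overhead 1.222: m_pack = 12.645 * 1.222 = 15.45 kg

15.45 kg


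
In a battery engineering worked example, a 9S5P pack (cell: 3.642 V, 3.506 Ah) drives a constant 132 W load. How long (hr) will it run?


Step 1: E_pack = Ns * V_cell * Np * C_cell = 9 * 3.642 * 5 * 3.506 = 574.6 Wh
Step 2: t = E_pack / P = 574.6 / 132 = 4.353 hr

4.353 hr


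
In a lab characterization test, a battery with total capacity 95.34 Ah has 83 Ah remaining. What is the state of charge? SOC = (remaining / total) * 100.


SOC% = 83 / 95.34 * 100 = 87.06%

87.06%


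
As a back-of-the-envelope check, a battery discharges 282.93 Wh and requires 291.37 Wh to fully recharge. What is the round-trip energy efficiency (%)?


Round-trip efficiency = 282.93/291.37 * 100% = 97.10%

97.10%


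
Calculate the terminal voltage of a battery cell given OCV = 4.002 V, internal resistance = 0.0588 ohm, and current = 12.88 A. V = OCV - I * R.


IR drop = 12.88 * 0.0588 = 0.75734 V
V = 4.002 - 0.75734 = 3.245 V

3.245 V


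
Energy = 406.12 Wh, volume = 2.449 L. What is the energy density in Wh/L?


ED = E / V = 406.12 / 2.449 = 165.8 Wh/L

165.8 Wh/L


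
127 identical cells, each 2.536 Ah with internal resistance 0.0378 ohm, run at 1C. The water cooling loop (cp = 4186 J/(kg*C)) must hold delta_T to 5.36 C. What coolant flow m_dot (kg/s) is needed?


Step 1: I = 1 * 2.536 = 2.536 A
Step 2: Q_cell = I^2 * R = 2.536^2 * 0.0378 = 0.2431 W
Step 3: Q_total = 127 * 0.2431 = 30.874 W
Step 4: m_dot = Q_total / (cp * dT) = 30.874 / (4186 * 5.36) = 0.001376 kg/s

0.001376 kg/s


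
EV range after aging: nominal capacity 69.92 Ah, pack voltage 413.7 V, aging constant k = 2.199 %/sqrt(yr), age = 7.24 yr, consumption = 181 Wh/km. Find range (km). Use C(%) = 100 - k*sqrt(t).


Step 1: capacity retention = 100 - 2.199 * sqrt(7.24) = 100 - 2.199 * 2.6907 = 94.083%
Step 2: C_now = 69.92 * 94.083/100 = 65.783 Ah
Step 3: E_pack = V * C_now = 413.7 * 65.783 = 27214 Wh
Step 4: range = E_pack / consumption = 27214 / 181 = 150.4 km

150.4 km


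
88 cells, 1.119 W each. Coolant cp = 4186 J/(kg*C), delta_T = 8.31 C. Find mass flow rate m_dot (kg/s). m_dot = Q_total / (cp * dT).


Step 1: Total heat Q = 88 * 1.119 W = 98.472 W
Step 2: denom = cp * dT = 4186 * 8.31 = 34786
Step 3: m_dot = 98.472 / 34786 = 0.002831 kg/s

0.002831 kg/s


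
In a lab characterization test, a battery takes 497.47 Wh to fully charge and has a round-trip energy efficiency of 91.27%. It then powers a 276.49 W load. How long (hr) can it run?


Step 1: E_discharge = eta/100 * E_charge = 91.27/100 * 497.47 = 454.04 Wh
Step 2: t = E_discharge / P = 454.04 / 276.49 = 1.642 hr

1.642 hr


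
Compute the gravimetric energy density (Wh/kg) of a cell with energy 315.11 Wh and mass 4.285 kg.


ED = E / m = 315.11 / 4.285 = 73.54 Wh/kg

73.54 Wh/kg


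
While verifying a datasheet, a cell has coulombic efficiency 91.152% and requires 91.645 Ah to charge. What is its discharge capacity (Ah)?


Q_dis = eta/100 * Q_chg = 91.152/100 * 91.645 = 83.54 Ah

83.54 Ah


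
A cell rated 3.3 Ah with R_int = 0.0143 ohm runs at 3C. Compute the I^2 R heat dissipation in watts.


Step 1: I = C_rate * capacity = 3 * 3.3 = 9.9 A
Step 2: Q = I^2 * R = 9.9^2 * 0.0143 = 98.01 * 0.0143 = 1.402 W

1.402 W


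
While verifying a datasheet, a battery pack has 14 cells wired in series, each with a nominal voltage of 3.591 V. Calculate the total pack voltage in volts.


V_pack = n * V_cell = 14 * 3.591 = 50.274 V

50.274 V


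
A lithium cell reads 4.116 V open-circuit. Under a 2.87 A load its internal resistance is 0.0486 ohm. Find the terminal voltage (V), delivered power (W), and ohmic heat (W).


Step 1: V_terminal = OCV - I*R = 4.116 - 2.87 * 0.0486 = 3.9765 V
Step 2: P_out = V_terminal * I = 3.9765 * 2.87 = 11.41 W
Step 3: Q = I^2 * R = 2.87^2 * 0.0486 = 0.4003 W

V=3.9765 V, P=11.41 W, Q=0.4003 W


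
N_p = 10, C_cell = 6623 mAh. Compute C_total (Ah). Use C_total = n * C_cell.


Convert: C_cell = 6623 mAh = 6.623 Ah
C_total = 10 * 6.623 = 66.23 Ah

66.23 Ah


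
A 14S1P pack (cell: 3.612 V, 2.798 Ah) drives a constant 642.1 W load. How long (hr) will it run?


Step 1: E_pack = Ns * V_cell * Np * C_cell = 14 * 3.612 * 1 * 2.798 = 141.49 Wh
Step 2: t = E_pack / P = 141.49 / 642.1 = 0.2204 hr

0.2204 hr


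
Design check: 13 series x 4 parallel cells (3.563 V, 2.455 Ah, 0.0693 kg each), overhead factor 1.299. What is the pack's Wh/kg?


Step 1: V_pack = 13 * 3.563 = 46.319 V
Step 2: C_pack = 4 * 2.455 = 9.82 Ah
Step 3: E_pack = V_pack * C_pack = 46.319 * 9.82 = 454.85 Wh
Step 4: m_pack = 13 * 4 * 0.0693 * 1.299 = 4.6811 kg
Step 5: ED = E_pack / m_pack = 454.85 / 4.6811 = 97.17 Wh/kg

97.17 Wh/kg


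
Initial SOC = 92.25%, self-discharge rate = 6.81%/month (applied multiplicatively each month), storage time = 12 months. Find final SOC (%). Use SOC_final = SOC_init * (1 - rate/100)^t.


decay = (1 - 6.81/100)^12 = 0.42897
SOC_final = 92.25 * 0.42897 = 39.57%

39.57%


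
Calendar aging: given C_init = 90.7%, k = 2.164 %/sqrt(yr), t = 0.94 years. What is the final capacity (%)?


Step 1: sqrt(0.94 yr) = 0.96954
Step 2: drop = 2.164 * 0.96954 = 2.0981
Step 3: C_final = 90.7 - 2.0981 = 88.60%

88.60%


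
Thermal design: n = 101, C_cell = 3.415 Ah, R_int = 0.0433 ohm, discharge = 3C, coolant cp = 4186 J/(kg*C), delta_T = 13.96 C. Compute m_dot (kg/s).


Step 1: I = 3 * 3.415 = 10.245 A
Step 2: Q_cell = I^2 * R = 10.245^2 * 0.0433 = 4.5448 W
Step 3: Q_total = 101 * 4.5448 = 459.02 W
Step 4: m_dot = Q_total / (cp * dT) = 459.02 / (4186 * 13.96) = 0.007855 kg/s

0.007855 kg/s


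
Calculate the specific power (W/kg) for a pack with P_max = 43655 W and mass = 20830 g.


Convert: m = 20830 g = 20.83 kg
Specific power = 43655 W / 20.83 kg = 2096 W/kg

2096 W/kg


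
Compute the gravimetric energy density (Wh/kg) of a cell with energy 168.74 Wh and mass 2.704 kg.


Specific energy = 168.74 Wh / 2.704 kg = 62.40 Wh/kg

62.40 Wh/kg


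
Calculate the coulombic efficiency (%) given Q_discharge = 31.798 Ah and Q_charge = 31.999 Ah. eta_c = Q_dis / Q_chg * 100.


Coulombic efficiency = 31.798/31.999 * 100% = 99.37%

99.37%


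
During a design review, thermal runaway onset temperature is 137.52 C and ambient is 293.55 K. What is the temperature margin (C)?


Convert: T_ambient = 293.55 K = 20.4 C
margin = 137.52 - 20.4 = 117.12 C

117.12 C


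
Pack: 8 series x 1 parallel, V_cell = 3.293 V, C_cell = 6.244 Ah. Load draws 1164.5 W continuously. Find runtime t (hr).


Step 1: E_pack = Ns * V_cell * Np * C_cell = 8 * 3.293 * 1 * 6.244 = 164.49 Wh
Step 2: t = E_pack / P = 164.49 / 1164.5 = 0.1413 hr

0.1413 hr


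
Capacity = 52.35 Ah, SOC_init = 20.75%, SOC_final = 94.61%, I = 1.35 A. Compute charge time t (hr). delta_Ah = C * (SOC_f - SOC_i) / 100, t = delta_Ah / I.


delta_Ah = 52.35 * (94.61 - 20.75) / 100 = 38.666 Ah
t = delta_Ah / I = 38.666 / 1.35 = 28.64 hr

28.64 hr


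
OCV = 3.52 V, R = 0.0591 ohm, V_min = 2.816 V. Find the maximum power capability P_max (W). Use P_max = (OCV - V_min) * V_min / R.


dV = OCV - V_min = 0.704 V (so I_max = dV / R)
P_max = dV * V_min / R = 0.704 * 2.816 / 0.0591 = 33.54 W

33.54 W


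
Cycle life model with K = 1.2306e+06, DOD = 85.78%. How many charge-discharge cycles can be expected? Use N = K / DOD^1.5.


Step 1: DOD^1.5 = 85.78^1.5 = 794.47
Step 2: N = 1.2306e+06 / 794.47 = 1549 cycles

1549 cycles


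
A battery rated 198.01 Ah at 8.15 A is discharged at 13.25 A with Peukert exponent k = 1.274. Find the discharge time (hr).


t_rated = C / I_rated = 198.01 / 8.15 = 24.296 hr
(I_rated/I)^k = (0.61509)^1.274 = 0.5384
t = t_rated * (I_rated/I)^k = 24.296 * 0.5384 = 13.08 hr

13.08 hr


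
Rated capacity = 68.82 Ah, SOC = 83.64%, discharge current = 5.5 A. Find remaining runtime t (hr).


Step 1: remaining = SOC/100 * C_total = 83.64/100 * 68.82 = 57.561 Ah
Step 2: t = remaining / I = 57.561 / 5.5 = 10.47 hr

10.47 hr


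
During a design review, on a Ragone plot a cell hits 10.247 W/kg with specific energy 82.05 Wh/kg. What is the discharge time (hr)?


t = E / P = 82.05 / 10.247 = 8.007 hr

8.007 hr


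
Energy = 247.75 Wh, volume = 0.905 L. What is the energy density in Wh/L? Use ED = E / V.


ED = E / V = 247.75 / 0.905 = 273.8 Wh/L

273.8 Wh/L


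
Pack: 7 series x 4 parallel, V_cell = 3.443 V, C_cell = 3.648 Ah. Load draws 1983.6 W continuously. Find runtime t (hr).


Step 1: E_pack = Ns * V_cell * Np * C_cell = 7 * 3.443 * 4 * 3.648 = 351.68 Wh
Step 2: t = E_pack / P = 351.68 / 1983.6 = 0.1773 hr

0.1773 hr


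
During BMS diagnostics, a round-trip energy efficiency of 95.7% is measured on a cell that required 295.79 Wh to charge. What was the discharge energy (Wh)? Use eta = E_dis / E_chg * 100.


E_dis = eta/100 * E_chg = 95.7/100 * 295.79 = 283.1 Wh

283.1 Wh


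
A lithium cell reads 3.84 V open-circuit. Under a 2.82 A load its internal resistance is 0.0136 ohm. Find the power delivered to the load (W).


Step 1: V_terminal = OCV - I*R = 3.84 - 2.82 * 0.0136 = 3.8016 V
Step 2: P_out = V_terminal * I = 3.8016 * 2.82 = 10.72 W

10.72 W


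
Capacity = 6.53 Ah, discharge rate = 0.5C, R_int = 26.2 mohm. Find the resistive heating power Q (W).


Convert: R = 26.2 mohm = 0.0262 ohm
Step 1: I = C_rate * capacity = 0.5 * 6.53 = 3.265 A
Step 2: Q = I^2 * R = 3.265^2 * 0.0262 = 10.66 * 0.0262 = 0.2793 W

0.2793 W


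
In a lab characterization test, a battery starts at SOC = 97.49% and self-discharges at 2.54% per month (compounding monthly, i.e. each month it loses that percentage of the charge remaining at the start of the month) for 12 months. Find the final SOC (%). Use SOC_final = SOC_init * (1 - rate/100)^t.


Monthly retention factor = 1 - 2.54/100 = 0.9746
Over 12 months: factor^12 = 0.73437
SOC_final = 97.49 * 0.73437 = 71.59%

71.59%


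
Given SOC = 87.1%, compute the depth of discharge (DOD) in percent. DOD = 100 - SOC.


DOD = 100 - SOC = 100 - 87.1 = 12.9%

12.9%


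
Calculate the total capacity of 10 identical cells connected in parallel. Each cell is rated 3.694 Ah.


C_total = 10 * 3.694 = 36.94 Ah

36.94 Ah


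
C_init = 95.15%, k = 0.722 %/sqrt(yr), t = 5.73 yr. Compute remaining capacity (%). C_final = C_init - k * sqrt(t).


Step 1: sqrt(5.73 yr) = 2.3937
Step 2: drop = 0.722 * 2.3937 = 1.7283
Step 3: C_final = 95.15 - 1.7283 = 93.42%

93.42%


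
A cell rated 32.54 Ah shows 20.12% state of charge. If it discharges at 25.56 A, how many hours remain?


Step 1: remaining = SOC/100 * C_total = 20.12/100 * 32.54 = 6.547 Ah
Step 2: t = remaining / I = 6.547 / 25.56 = 0.2561 hr

0.2561 hr


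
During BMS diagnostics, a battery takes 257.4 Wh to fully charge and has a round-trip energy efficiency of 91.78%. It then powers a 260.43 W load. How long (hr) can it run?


Step 1: E_discharge = eta/100 * E_charge = 91.78/100 * 257.4 = 236.24 Wh
Step 2: t = E_discharge / P = 236.24 / 260.43 = 0.9071 hr

0.9071 hr


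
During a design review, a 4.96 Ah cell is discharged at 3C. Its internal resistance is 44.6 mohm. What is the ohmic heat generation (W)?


Convert: R = 44.6 mohm = 0.0446 ohm
Step 1: I = C_rate * capacity = 3 * 4.96 = 14.88 A
Step 2: Q = I^2 * R = 14.88^2 * 0.0446 = 221.41 * 0.0446 = 9.875 W

9.875 W


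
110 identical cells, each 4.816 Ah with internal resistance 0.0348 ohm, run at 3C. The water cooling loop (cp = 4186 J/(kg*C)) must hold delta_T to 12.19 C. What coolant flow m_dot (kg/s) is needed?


Step 1: I = 3 * 4.816 = 14.448 A
Step 2: Q_cell = I^2 * R = 14.448^2 * 0.0348 = 7.2643 W
Step 3: Q_total = 110 * 7.2643 = 799.07 W
Step 4: m_dot = Q_total / (cp * dT) = 799.07 / (4186 * 12.19) = 0.01566 kg/s

0.01566 kg/s


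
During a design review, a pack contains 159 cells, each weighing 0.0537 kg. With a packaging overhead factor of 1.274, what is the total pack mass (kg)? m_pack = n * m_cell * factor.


m_pack = n * m_cell * overhead = 159 * 0.0537 * 1.274 = 10.88 kg

10.88 kg


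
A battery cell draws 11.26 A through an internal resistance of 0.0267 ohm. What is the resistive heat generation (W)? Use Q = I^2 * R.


Q = I^2 * R = 11.26^2 * 0.0267 = 3.385 W

3.385 W


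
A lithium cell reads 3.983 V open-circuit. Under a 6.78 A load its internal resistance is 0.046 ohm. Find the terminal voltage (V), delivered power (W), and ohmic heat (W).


Step 1: V_terminal = OCV - I*R = 3.983 - 6.78 * 0.046 = 3.6711 V
Step 2: P_out = V_terminal * I = 3.6711 * 6.78 = 24.89 W
Step 3: Q = I^2 * R = 6.78^2 * 0.046 = 2.115 W

V=3.6711 V, P=24.89 W, Q=2.115 W


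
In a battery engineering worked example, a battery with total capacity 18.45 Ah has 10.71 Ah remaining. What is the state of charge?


SOC% = 10.71 / 18.45 * 100 = 58.05%

58.05%


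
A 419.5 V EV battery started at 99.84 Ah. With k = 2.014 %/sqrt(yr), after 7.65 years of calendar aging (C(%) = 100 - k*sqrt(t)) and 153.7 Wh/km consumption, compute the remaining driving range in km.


Step 1: capacity retention = 100 - 2.014 * sqrt(7.65) = 100 - 2.014 * 2.7659 = 94.429%
Step 2: C_now = 99.84 * 94.429/100 = 94.278 Ah
Step 3: E_pack = V * C_now = 419.5 * 94.278 = 39550 Wh
Step 4: range = E_pack / consumption = 39550 / 153.7 = 257.3 km

257.3 km


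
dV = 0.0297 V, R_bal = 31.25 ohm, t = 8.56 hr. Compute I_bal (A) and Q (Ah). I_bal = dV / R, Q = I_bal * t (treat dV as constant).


First, Ohm's law: I_bal = 0.0297 V / 31.25 ohm = 9.5040e-04 A
Then Q = I * t = 9.5040e-04 A * 8.56 hr = 0.008135 Ah

I=9.5040e-04 A, Q=0.008135 Ah


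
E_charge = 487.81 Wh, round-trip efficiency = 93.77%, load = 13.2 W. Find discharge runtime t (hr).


Step 1: E_discharge = eta/100 * E_charge = 93.77/100 * 487.81 = 457.42 Wh
Step 2: t = E_discharge / P = 457.42 / 13.2 = 34.65 hr

34.65 hr


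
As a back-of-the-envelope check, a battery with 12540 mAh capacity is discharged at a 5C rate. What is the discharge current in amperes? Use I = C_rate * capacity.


Convert: capacity = 12540 mAh = 12.54 Ah
At 5C: I = 5 * 12.54 Ah = 62.7 A

62.7 A


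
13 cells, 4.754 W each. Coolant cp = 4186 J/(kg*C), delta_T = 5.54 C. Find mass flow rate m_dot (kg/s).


Q_total = 13 * 4.754 = 61.802 W
m_dot = Q_total / (cp * dT) = 61.802 / (4186 * 5.54) = 0.002665 kg/s

0.002665 kg/s


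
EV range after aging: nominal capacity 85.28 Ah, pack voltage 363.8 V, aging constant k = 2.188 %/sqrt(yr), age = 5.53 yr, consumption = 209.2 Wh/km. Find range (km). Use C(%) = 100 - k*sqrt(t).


Step 1: capacity retention = 100 - 2.188 * sqrt(5.53) = 100 - 2.188 * 2.3516 = 94.855%
Step 2: C_now = 85.28 * 94.855/100 = 80.892 Ah
Step 3: E_pack = V * C_now = 363.8 * 80.892 = 29429 Wh
Step 4: range = E_pack / consumption = 29429 / 209.2 = 140.7 km

140.7 km


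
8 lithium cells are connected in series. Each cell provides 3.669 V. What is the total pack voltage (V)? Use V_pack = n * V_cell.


With 8 cells in series at 3.669 V each, V_pack = 29.352 V

29.352 V


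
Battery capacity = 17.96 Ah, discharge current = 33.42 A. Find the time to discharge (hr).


t = capacity / current = 17.96 / 33.42 = 0.5374 hr

0.5374 hr


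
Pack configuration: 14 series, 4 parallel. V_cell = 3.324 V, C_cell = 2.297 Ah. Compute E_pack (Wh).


V_pack = 14 * 3.324 = 46.536 V
C_pack = 4 * 2.297 = 9.188 Ah
E = V_pack * C_pack = 46.536 * 9.188 = 427.6 Wh

427.6 Wh


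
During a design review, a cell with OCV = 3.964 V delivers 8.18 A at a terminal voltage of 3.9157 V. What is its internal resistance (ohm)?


R = (OCV - V) / I = (3.964 - 3.9157) / 8.18 = 0.005905 ohm

0.005905 ohm


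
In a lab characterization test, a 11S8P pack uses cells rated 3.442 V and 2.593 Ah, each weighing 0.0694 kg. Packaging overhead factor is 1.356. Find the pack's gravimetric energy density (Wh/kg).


Step 1: V_pack = 11 * 3.442 = 37.862 V
Step 2: C_pack = 8 * 2.593 = 20.744 Ah
Step 3: E_pack = V_pack * C_pack = 37.862 * 20.744 = 785.41 Wh
Step 4: m_pack = 11 * 8 * 0.0694 * 1.356 = 8.2814 kg
Step 5: ED = E_pack / m_pack = 785.41 / 8.2814 = 94.84 Wh/kg

94.84 Wh/kg


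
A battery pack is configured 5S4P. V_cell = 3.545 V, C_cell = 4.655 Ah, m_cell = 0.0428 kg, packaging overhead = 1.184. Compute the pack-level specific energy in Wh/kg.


Step 1: V_pack = 5 * 3.545 = 17.725 V
Step 2: C_pack = 4 * 4.655 = 18.62 Ah
Step 3: E_pack = V_pack * C_pack = 17.725 * 18.62 = 330.04 Wh
Step 4: m_pack = 5 * 4 * 0.0428 * 1.184 = 1.0135 kg
Step 5: ED = E_pack / m_pack = 330.04 / 1.0135 = 325.6 Wh/kg

325.6 Wh/kg


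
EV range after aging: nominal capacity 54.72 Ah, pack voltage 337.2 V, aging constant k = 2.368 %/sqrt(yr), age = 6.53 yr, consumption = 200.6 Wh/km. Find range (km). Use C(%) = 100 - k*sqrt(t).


Step 1: capacity retention = 100 - 2.368 * sqrt(6.53) = 100 - 2.368 * 2.5554 = 93.949%
Step 2: C_now = 54.72 * 93.949/100 = 51.409 Ah
Step 3: E_pack = V * C_now = 337.2 * 51.409 = 17335 Wh
Step 4: range = E_pack / consumption = 17335 / 200.6 = 86.42 km

86.42 km


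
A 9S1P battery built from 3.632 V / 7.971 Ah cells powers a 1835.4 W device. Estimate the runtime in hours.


Step 1: E_pack = Ns * V_cell * Np * C_cell = 9 * 3.632 * 1 * 7.971 = 260.56 Wh
Step 2: t = E_pack / P = 260.56 / 1835.4 = 0.1420 hr

0.1420 hr


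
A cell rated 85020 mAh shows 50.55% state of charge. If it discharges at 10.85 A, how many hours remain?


Convert: C_total = 85020 mAh = 85.02 Ah
Step 1: remaining = SOC/100 * C_total = 50.55/100 * 85.02 = 42.978 Ah
Step 2: t = remaining / I = 42.978 / 10.85 = 3.961 hr

3.961 hr


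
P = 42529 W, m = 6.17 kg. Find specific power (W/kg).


Specific power = 42529 W / 6.17 kg = 6893 W/kg

6893 W/kg


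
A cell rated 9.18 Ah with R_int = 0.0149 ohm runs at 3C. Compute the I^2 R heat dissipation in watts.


Step 1: I = C_rate * capacity = 3 * 9.18 = 27.54 A
Step 2: Q = I^2 * R = 27.54^2 * 0.0149 = 758.45 * 0.0149 = 11.30 W

11.30 W


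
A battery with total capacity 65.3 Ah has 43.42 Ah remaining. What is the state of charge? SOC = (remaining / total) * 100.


SOC = (remaining / total) * 100 = (43.42 / 65.3) * 100 = 66.49%

66.49%


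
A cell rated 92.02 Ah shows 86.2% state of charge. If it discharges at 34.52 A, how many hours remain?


Step 1: remaining = SOC/100 * C_total = 86.2/100 * 92.02 = 79.321 Ah
Step 2: t = remaining / I = 79.321 / 34.52 = 2.298 hr

2.298 hr


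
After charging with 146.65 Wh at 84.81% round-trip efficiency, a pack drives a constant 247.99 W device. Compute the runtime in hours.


Step 1: E_discharge = eta/100 * E_charge = 84.81/100 * 146.65 = 124.37 Wh
Step 2: t = E_discharge / P = 124.37 / 247.99 = 0.5015 hr

0.5015 hr


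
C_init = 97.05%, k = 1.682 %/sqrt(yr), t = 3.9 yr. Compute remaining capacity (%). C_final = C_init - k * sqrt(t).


sqrt(t) = sqrt(3.9) = 1.9748
C_final = 97.05 - 1.682 * 1.9748 = 93.73%

93.73%


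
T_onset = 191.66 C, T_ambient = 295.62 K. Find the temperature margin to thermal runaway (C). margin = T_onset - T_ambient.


Convert: T_ambient = 295.62 K = 22.47 C
margin = 191.66 - 22.47 = 169.19 C

169.19 C


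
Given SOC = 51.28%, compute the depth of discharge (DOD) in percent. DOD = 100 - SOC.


DOD = 100 - SOC = 100 - 51.28 = 48.72%

48.72%


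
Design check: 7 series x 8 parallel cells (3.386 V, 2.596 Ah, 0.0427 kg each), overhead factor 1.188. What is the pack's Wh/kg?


Step 1: V_pack = 7 * 3.386 = 23.702 V
Step 2: C_pack = 8 * 2.596 = 20.768 Ah
Step 3: E_pack = V_pack * C_pack = 23.702 * 20.768 = 492.24 Wh
Step 4: m_pack = 7 * 8 * 0.0427 * 1.188 = 2.8407 kg
Step 5: ED = E_pack / m_pack = 492.24 / 2.8407 = 173.3 Wh/kg

173.3 Wh/kg


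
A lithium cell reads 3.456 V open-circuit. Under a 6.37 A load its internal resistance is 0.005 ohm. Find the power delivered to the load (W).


Step 1: V_terminal = OCV - I*R = 3.456 - 6.37 * 0.005 = 3.4242 V
Step 2: P_out = V_terminal * I = 3.4242 * 6.37 = 21.81 W

21.81 W


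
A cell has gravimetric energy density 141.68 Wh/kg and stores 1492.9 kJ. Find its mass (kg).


Convert: E = 1492.9 kJ = 414.69 Wh
m = E / ED = 414.69 / 141.68 = 2.927 kg

2.927 kg


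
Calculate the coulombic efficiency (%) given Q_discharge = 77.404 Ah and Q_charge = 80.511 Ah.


Coulombic efficiency = 77.404/80.511 * 100% = 96.14%

96.14%
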